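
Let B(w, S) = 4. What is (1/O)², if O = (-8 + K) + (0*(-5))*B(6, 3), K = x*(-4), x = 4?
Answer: 1/576 ≈ 0.0017361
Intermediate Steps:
K = -16 (K = 4*(-4) = -16)
O = -24 (O = (-8 - 16) + (0*(-5))*4 = -24 + 0*4 = -24 + 0 = -24)
(1/O)² = (1/(-24))² = (-1/24)² = 1/576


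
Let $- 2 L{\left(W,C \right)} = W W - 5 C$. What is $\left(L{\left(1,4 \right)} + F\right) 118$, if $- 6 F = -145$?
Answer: $\frac{11918}{3} \approx 3972.7$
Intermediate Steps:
$F = \frac{145}{6}$ ($F = \left(- \frac{1}{6}\right) \left(-145\right) = \frac{145}{6} \approx 24.167$)
$L{\left(W,C \right)} = - \frac{W^{2}}{2} + \frac{5 C}{2}$ ($L{\left(W,C \right)} = - \frac{W W - 5 C}{2} = - \frac{W^{2} - 5 C}{2} = - \frac{W^{2}}{2} + \frac{5 C}{2}$)
$\left(L{\left(1,4 \right)} + F\right) 118 = \left(\left(- \frac{1^{2}}{2} + \frac{5}{2} \cdot 4\right) + \frac{145}{6}\right) 118 = \left(\left(\left(- \frac{1}{2}\right) 1 + 10\right) + \frac{145}{6}\right) 118 = \left(\left(- \frac{1}{2} + 10\right) + \frac{145}{6}\right) 118 = \left(\frac{19}{2} + \frac{145}{6}\right) 118 = \frac{101}{3} \cdot 118 = \frac{11918}{3}$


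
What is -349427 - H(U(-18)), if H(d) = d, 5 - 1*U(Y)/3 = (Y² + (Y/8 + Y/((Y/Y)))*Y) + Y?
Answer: -694861/2 ≈ -3.4743e+5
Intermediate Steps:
U(Y) = 15 - 3*Y - 51*Y²/8 (U(Y) = 15 - 3*((Y² + (Y/8 + Y/((Y/Y)))*Y) + Y) = 15 - 3*((Y² + (Y*(⅛) + Y/1)*Y) + Y) = 15 - 3*((Y² + (Y/8 + Y*1)*Y) + Y) = 15 - 3*((Y² + (Y/8 + Y)*Y) + Y) = 15 - 3*((Y² + (9*Y/8)*Y) + Y) = 15 - 3*((Y² + 9*Y²/8) + Y) = 15 - 3*(17*Y²/8 + Y) = 15 - 3*(Y + 17*Y²/8) = 15 + (-3*Y - 51*Y²/8) = 15 - 3*Y - 51*Y²/8)
-349427 - H(U(-18)) = -349427 - (15 - 3*(-18) - 51/8*(-18)²) = -349427 - (15 + 54 - 51/8*324) = -349427 - (15 + 54 - 4131/2) = -349427 - 1*(-3993/2) = -349427 + 3993/2 = -694861/2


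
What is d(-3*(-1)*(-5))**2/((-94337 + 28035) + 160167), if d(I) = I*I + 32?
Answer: 66049/93865 ≈ 0.70366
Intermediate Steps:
d(I) = 32 + I**2 (d(I) = I**2 + 32 = 32 + I**2)
d(-3*(-1)*(-5))**2/((-94337 + 28035) + 160167) = (32 + (-3*(-1)*(-5))**2)**2/((-94337 + 28035) + 160167) = (32 + (3*(-5))**2)**2/(-66302 + 160167) = (32 + (-15)**2)**2/93865 = (32 + 225)**2*(1/93865) = 257**2*(1/93865) = 66049*(1/93865) = 66049/93865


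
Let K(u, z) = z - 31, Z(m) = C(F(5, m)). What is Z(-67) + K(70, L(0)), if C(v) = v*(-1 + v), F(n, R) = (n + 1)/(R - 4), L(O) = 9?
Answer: -110440/5041 ≈ -21.908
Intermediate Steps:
F(n, R) = (1 + n)/(-4 + R)
Z(m) = 6*(-1 + 6/(-4 + m))/(-4 + m) (Z(m) = ((1 + 5)/(-4 + m))*(-1 + (1 + 5)/(-4 + m)) = (6/(-4 + m))*(-1 + 6/(-4 + m)) = 6*(-1 + 6/(-4 + m))/(-4 + m))
K(u, z) = -31 + z
Z(-67) + K(70, L(0)) = 6*(10 - 1*(-67))/(-4 - 67)**2 + (-31 + 9) = 6*(10 + 67)/(-71)**2 - 22 = 6*(1/5041)*77 - 22 = 462/5041 - 22 = -110440/5041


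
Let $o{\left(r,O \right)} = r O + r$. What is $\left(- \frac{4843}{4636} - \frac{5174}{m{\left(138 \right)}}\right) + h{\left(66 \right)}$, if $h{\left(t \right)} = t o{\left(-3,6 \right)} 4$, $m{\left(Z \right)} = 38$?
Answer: $- \frac{26338055}{4636} \approx -5681.2$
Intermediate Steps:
$o{\left(r,O \right)} = r + O r$ ($o{\left(r,O \right)} = O r + r = r + O r$)
$h{\left(t \right)} = - 84 t$ ($h{\left(t \right)} = t \left(- 3 \left(1 + 6\right)\right) 4 = t \left(\left(-3\right) 7\right) 4 = t \left(-21\right) 4 = - 21 t 4 = - 84 t$)
$\left(- \frac{4843}{4636} - \frac{5174}{m{\left(138 \right)}}\right) + h{\left(66 \right)} = \left(- \frac{4843}{4636} - \frac{5174}{38}\right) - 5544 = \left(\left(-4843\right) \frac{1}{4636} - \frac{2587}{19}\right) - 5544 = \left(- \frac{4843}{4636} - \frac{2587}{19}\right) - 5544 = - \frac{636071}{4636} - 5544 = - \frac{26338055}{4636}$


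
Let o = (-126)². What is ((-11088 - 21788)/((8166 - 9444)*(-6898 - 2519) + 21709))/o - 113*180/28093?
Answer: -973325863863467/1344328269761295 ≈ -0.72402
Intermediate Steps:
o = 15876
((-11088 - 21788)/((8166 - 9444)*(-6898 - 2519) + 21709))/o - 113*180/28093 = ((-11088 - 21788)/((8166 - 9444)*(-6898 - 2519) + 21709))/15876 - 113*180/28093 = -32876/(-1278*(-9417) + 21709)*(1/15876) - 20340*1/28093 = -32876/(12034926 + 21709)*(1/15876) - 20340/28093 = -32876/12056635*(1/15876) - 20340/28093 = -32876*1/12056635*(1/15876) - 20340/28093 = -32876/12056635*1/15876 - 20340/28093 = -8219/47852784315 - 20340/28093 = -973325863863467/1344328269761295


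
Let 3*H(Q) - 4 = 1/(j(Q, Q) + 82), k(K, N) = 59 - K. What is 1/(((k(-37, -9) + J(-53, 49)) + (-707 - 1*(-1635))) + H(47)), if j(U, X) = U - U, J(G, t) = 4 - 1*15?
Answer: 246/249527 ≈ 0.00098586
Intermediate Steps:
J(G, t) = -11 (J(G, t) = 4 - 15 = -11)
j(U, X) = 0
H(Q) = 329/246 (H(Q) = 4/3 + 1/(3*(0 + 82)) = 4/3 + (1/3)/82 = 4/3 + (1/3)*(1/82) = 4/3 + 1/246 = 329/246)
1/(((k(-37, -9) + J(-53, 49)) + (-707 - 1*(-1635))) + H(47)) = 1/((((59 - 1*(-37)) - 11) + (-707 - 1*(-1635))) + 329/246) = 1/((((59 + 37) - 11) + (-707 + 1635)) + 329/246) = 1/(((96 - 11) + 928) + 329/246) = 1/((85 + 928) + 329/246) = 1/(1013 + 329/246) = 1/(249527/246) = 246/249527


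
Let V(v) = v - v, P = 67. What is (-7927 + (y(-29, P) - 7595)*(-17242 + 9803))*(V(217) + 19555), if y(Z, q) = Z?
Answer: 1108905560995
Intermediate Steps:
V(v) = 0
(-7927 + (y(-29, P) - 7595)*(-17242 + 9803))*(V(217) + 19555) = (-7927 + (-29 - 7595)*(-17242 + 9803))*(0 + 19555) = (-7927 - 7624*(-7439))*19555 = (-7927 + 56714936)*19555 = 56707009*19555 = 1108905560995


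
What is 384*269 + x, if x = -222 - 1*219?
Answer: 102855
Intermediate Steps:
x = -441 (x = -222 - 219 = -441)
384*269 + x = 384*269 - 441 = 103296 - 441 = 102855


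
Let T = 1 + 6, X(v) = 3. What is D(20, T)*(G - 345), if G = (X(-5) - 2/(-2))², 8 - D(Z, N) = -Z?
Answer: -9212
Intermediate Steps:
T = 7
D(Z, N) = 8 + Z (D(Z, N) = 8 - (-1)*Z = 8 + Z)
G = 16 (G = (3 - 2/(-2))² = (3 - 2*(-½))² = (3 + 1)² = 4² = 16)
D(20, T)*(G - 345) = (8 + 20)*(16 - 345) = 28*(-329) = -9212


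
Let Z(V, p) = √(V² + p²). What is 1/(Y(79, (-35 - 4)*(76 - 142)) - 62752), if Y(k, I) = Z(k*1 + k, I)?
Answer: -148/9271611 - √1662610/1965581532 ≈ -1.6619e-5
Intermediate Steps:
Y(k, I) = √(I² + 4*k²) (Y(k, I) = √((k*1 + k)² + I²) = √((k + k)² + I²) = √((2*k)² + I²) = √(4*k² + I²) = √(I² + 4*k²))
1/(Y(79, (-35 - 4)*(76 - 142)) - 62752) = 1/(√(((-35 - 4)*(76 - 142))² + 4*79²) - 62752) = 1/(√((-39*(-66))² + 4*6241) - 62752) = 1/(√(2574² + 24964) - 62752) = 1/(√(6625476 + 24964) - 62752) = 1/(√6650440 - 62752) = 1/(2*√1662610 - 62752) = 1/(-62752 + 2*√1662610)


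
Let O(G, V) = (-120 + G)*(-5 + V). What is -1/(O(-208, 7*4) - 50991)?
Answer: 1/58535 ≈ 1.7084e-5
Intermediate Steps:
-1/(O(-208, 7*4) - 50991) = -1/((600 - 840*4 - 5*(-208) - 1456*4) - 50991) = -1/((600 - 120*28 + 1040 - 208*28) - 50991) = -1/((600 - 3360 + 1040 - 5824) - 50991) = -1/(-7544 - 50991) = -1/(-58535) = -1*(-1/58535) = 1/58535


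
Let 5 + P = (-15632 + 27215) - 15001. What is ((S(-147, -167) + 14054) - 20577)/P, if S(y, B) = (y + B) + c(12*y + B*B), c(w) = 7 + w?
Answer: -19295/3423 ≈ -5.6369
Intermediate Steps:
P = -3423 (P = -5 + ((-15632 + 27215) - 15001) = -5 + (11583 - 15001) = -5 - 3418 = -3423)
S(y, B) = 7 + B + B² + 13*y (S(y, B) = (y + B) + (7 + (12*y + B*B)) = (B + y) + (7 + (12*y + B²)) = (B + y) + (7 + (B² + 12*y)) = (B + y) + (7 + B² + 12*y) = 7 + B + B² + 13*y)
((S(-147, -167) + 14054) - 20577)/P = (((7 - 167 + (-167)² + 13*(-147)) + 14054) - 20577)/(-3423) = (((7 - 167 + 27889 - 1911) + 14054) - 20577)*(-1/3423) = ((25818 + 14054) - 20577)*(-1/3423) = (39872 - 20577)*(-1/3423) = 19295*(-1/3423) = -19295/3423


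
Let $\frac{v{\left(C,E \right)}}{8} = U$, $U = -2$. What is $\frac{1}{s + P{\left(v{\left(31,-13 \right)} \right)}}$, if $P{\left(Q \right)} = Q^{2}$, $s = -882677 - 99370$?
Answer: $- \frac{1}{981791} \approx -1.0185 \cdot 10^{-6}$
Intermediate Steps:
$v{\left(C,E \right)} = -16$ ($v{\left(C,E \right)} = 8 \left(-2\right) = -16$)
$s = -982047$
$\frac{1}{s + P{\left(v{\left(31,-13 \right)} \right)}} = \frac{1}{-982047 + \left(-16\right)^{2}} = \frac{1}{-982047 + 256} = \frac{1}{-981791} = - \frac{1}{981791}$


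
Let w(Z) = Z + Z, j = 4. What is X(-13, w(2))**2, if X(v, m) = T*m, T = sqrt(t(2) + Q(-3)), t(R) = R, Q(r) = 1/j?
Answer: 36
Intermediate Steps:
Q(r) = 1/4
T = 3/2 (T = sqrt(2 + 1/4) = sqrt(9/4) = 3/2 ≈ 1.5000)
w(Z) = 2*Z
X(v, m) = 3*m/2
X(-13, w(2))**2 = (3*(2*2)/2)**2 = ((3/2)*4)**2 = 6**2 = 36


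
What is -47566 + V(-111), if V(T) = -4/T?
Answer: -5279822/111 ≈ -47566.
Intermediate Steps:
-47566 + V(-111) = -47566 - 4/(-111) = -47566 - 4*(-1/111) = -47566 + 4/111 = -5279822/111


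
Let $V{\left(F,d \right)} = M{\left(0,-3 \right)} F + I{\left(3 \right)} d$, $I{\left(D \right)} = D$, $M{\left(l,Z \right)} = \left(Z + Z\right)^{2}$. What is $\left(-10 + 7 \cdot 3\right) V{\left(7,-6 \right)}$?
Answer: $2574$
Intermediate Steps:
$M{\left(l,Z \right)} = 4 Z^{2}$ ($M{\left(l,Z \right)} = \left(2 Z\right)^{2} = 4 Z^{2}$)
$V{\left(F,d \right)} = 3 d + 36 F$ ($V{\left(F,d \right)} = 4 \left(-3\right)^{2} F + 3 d = 4 \cdot 9 F + 3 d = 36 F + 3 d = 3 d + 36 F$)
$\left(-10 + 7 \cdot 3\right) V{\left(7,-6 \right)} = \left(-10 + 7 \cdot 3\right) \left(3 \left(-6\right) + 36 \cdot 7\right) = \left(-10 + 21\right) \left(-18 + 252\right) = 11 \cdot 234 = 2574$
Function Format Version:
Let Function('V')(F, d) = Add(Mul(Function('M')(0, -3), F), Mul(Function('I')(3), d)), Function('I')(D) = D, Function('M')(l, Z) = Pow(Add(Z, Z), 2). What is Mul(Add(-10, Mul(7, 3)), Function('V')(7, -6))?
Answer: 2574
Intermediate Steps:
Function('M')(l, Z) = Mul(4, Pow(Z, 2)) (Function('M')(l, Z) = Pow(Mul(2, Z), 2) = Mul(4, Pow(Z, 2)))
Function('V')(F, d) = Add(Mul(3, d), Mul(36, F)) (Function('V')(F, d) = Add(Mul(Mul(4, Pow(-3, 2)), F), Mul(3, d)) = Add(Mul(Mul(4, 9), F), Mul(3, d)) = Add(Mul(36, F), Mul(3, d)) = Add(Mul(3, d), Mul(36, F)))
Mul(Add(-10, Mul(7, 3)), Function('V')(7, -6)) = Mul(Add(-10, Mul(7, 3)), Add(Mul(3, -6), Mul(36, 7))) = Mul(Add(-10, 21), Add(-18, 252)) = Mul(11, 234) = 2574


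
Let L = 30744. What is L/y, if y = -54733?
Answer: -4392/7819 ≈ -0.56171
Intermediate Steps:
L/y = 30744/(-54733) = 30744*(-1/54733) = -4392/7819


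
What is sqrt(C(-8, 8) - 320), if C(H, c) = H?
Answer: 2*I*sqrt(82) ≈ 18.111*I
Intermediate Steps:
sqrt(C(-8, 8) - 320) = sqrt(-8 - 320) = sqrt(-328) = 2*I*sqrt(82)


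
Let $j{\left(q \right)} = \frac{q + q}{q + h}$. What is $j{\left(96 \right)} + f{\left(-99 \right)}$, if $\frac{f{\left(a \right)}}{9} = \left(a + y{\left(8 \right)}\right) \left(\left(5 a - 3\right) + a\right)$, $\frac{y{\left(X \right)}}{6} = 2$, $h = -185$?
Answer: $\frac{41602947}{89} \approx 4.6745 \cdot 10^{5}$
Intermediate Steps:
$j{\left(q \right)} = \frac{2 q}{-185 + q}$ ($j{\left(q \right)} = \frac{q + q}{q - 185} = \frac{2 q}{-185 + q}$)
$y{\left(X \right)} = 12$ ($y{\left(X \right)} = 6 \cdot 2 = 12$)
$f{\left(a \right)} = 9 \left(-3 + 6 a\right) \left(12 + a\right)$ ($f{\left(a \right)} = 9 \left(a + 12\right) \left(\left(5 a - 3\right) + a\right) = 9 \left(12 + a\right) \left(\left(-3 + 5 a\right) + a\right) = 9 \left(12 + a\right) \left(-3 + 6 a\right) = 9 \left(-3 + 6 a\right) \left(12 + a\right)$)
$j{\left(96 \right)} + f{\left(-99 \right)} = 2 \cdot 96 \frac{1}{-185 + 96} + \left(-324 + 54 \left(-99\right)^{2} + 621 \left(-99\right)\right) = 2 \cdot 96 \frac{1}{-89} - -467451 = 2 \cdot 96 \left(- \frac{1}{89}\right) - -467451 = - \frac{192}{89} + 467451 = \frac{41602947}{89}$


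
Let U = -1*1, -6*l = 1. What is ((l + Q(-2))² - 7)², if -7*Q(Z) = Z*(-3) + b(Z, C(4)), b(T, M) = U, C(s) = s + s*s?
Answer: 120538441/3111696 ≈ 38.737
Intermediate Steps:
l = -⅙ (l = -⅙*1 = -⅙ ≈ -0.16667)
C(s) = s + s²
U = -1
b(T, M) = -1
Q(Z) = ⅐ + 3*Z/7 (Q(Z) = -(Z*(-3) - 1)/7 = -(-3*Z - 1)/7 = -(-1 - 3*Z)/7 = ⅐ + 3*Z/7)
((l + Q(-2))² - 7)² = ((-⅙ + (⅐ + (3/7)*(-2)))² - 7)² = ((-⅙ + (⅐ - 6/7))² - 7)² = ((-⅙ - 5/7)² - 7)² = ((-37/42)² - 7)² = (1369/1764 - 7)² = (-10979/1764)² = 120538441/3111696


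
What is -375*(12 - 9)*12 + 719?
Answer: -12781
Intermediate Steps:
-375*(12 - 9)*12 + 719 = -1125*12 + 719 = -375*36 + 719 = -13500 + 719 = -12781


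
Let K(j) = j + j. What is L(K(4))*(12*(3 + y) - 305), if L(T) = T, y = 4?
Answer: -1768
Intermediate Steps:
K(j) = 2*j
L(K(4))*(12*(3 + y) - 305) = (2*4)*(12*(3 + 4) - 305) = 8*(12*7 - 305) = 8*(84 - 305) = 8*(-221) = -1768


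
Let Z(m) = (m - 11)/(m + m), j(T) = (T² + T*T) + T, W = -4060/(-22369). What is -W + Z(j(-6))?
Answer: 63125/268428 ≈ 0.23517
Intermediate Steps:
W = 4060/22369 (W = -4060*(-1/22369) = 4060/22369 ≈ 0.18150)
j(T) = T + 2*T² (j(T) = (T² + T²) + T = 2*T² + T = T + 2*T²)
Z(m) = (-11 + m)/(2*m) (Z(m) = (-11 + m)/((2*m)) = (-11 + m)*(1/(2*m)) = (-11 + m)/(2*m))
-W + Z(j(-6)) = -1*4060/22369 + (-11 - 6*(1 + 2*(-6)))/(2*((-6*(1 + 2*(-6))))) = -4060/22369 + (-11 - 6*(1 - 12))/(2*((-6*(1 - 12)))) = -4060/22369 + (-11 - 6*(-11))/(2*((-6*(-11)))) = -4060/22369 + (½)*(-11 + 66)/66 = -4060/22369 + (½)*(1/66)*55 = -4060/22369 + 5/12 = 63125/268428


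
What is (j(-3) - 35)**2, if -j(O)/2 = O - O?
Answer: 1225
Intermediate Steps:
j(O) = 0 (j(O) = -2*(O - O) = -2*0 = 0)
(j(-3) - 35)**2 = (0 - 35)**2 = (-35)**2 = 1225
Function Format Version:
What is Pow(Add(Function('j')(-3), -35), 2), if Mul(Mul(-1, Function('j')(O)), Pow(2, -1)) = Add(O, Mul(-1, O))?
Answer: 1225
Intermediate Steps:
Function('j')(O) = 0 (Function('j')(O) = Mul(-2, Add(O, Mul(-1, O))) = Mul(-2, 0) = 0)
Pow(Add(Function('j')(-3), -35), 2) = Pow(Add(0, -35), 2) = Pow(-35, 2) = 1225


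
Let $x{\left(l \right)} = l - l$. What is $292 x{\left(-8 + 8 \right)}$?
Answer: $0$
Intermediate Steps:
$x{\left(l \right)} = 0$
$292 x{\left(-8 + 8 \right)} = 292 \cdot 0 = 0$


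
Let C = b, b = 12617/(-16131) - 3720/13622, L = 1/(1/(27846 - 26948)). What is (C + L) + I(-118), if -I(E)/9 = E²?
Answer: -13669702746785/109868241 ≈ -1.2442e+5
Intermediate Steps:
I(E) = -9*E²
L = 898 (L = 1/(1/898) = 898)
b = -115938047/109868241 (b = 12617*(-1/16131) - 3720*1/13622 = -12617/16131 - 1860/6811 = -115938047/109868241 ≈ -1.0552)
C = -115938047/109868241 ≈ -1.0552
(C + L) + I(-118) = (-115938047/109868241 + 898) - 9*(-118)² = 98545742371/109868241 - 9*13924 = 98545742371/109868241 - 125316 = -13669702746785/109868241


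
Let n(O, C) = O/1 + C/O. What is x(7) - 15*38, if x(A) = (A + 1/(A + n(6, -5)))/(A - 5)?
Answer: -82703/146 ≈ -566.46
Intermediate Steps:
n(O, C) = O + C/O (n(O, C) = O*1 + C/O = O + C/O)
x(A) = (A + 1/(31/6 + A))/(-5 + A) (x(A) = (A + 1/(A + (6 - 5/6)))/(A - 5) = (A + 1/(A + (6 - 5*1/6)))/(-5 + A) = (A + 1/(A + (6 - 5/6)))/(-5 + A) = (A + 1/(A + 31/6))/(-5 + A) = (A + 1/(31/6 + A))/(-5 + A))
x(7) - 15*38 = (6 + 6*7**2 + 31*7)/(-155 + 7 + 6*7**2) - 15*38 = (6 + 6*49 + 217)/(-155 + 7 + 6*49) - 570 = (6 + 294 + 217)/(-155 + 7 + 294) - 570 = 517/146 - 570 = -82703/146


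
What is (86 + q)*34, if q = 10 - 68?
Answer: 952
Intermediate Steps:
q = -58
(86 + q)*34 = (86 - 58)*34 = 28*34 = 952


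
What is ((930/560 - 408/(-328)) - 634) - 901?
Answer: -3517691/2296 ≈ -1532.1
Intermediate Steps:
((930/560 - 408/(-328)) - 634) - 901 = ((930*(1/560) - 408*(-1/328)) - 634) - 901 = ((93/56 + 51/41) - 634) - 901 = (6669/2296 - 634) - 901 = -1448995/2296 - 901 = -3517691/2296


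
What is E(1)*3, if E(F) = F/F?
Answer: 3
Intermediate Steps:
E(F) = 1
E(1)*3 = 1*3 = 3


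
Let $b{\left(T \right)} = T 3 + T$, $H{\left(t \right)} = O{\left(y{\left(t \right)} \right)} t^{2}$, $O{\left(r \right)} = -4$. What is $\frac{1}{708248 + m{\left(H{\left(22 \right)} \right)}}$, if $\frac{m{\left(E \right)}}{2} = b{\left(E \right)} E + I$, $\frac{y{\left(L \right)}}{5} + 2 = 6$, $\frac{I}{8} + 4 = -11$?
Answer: $\frac{1}{30692776} \approx 3.2581 \cdot 10^{-8}$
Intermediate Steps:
$I = -120$ ($I = -32 + 8 \left(-11\right) = -32 - 88 = -120$)
$y{\left(L \right)} = 20$ ($y{\left(L \right)} = -10 + 5 \cdot 6 = -10 + 30 = 20$)
$H{\left(t \right)} = - 4 t^{2}$
$b{\left(T \right)} = 4 T$ ($b{\left(T \right)} = 3 T + T = 4 T$)
$m{\left(E \right)} = -240 + 8 E^{2}$ ($m{\left(E \right)} = 2 \left(4 E E - 120\right) = 2 \left(4 E^{2} - 120\right) = 2 \left(-120 + 4 E^{2}\right) = -240 + 8 E^{2}$)
$\frac{1}{708248 + m{\left(H{\left(22 \right)} \right)}} = \frac{1}{708248 - \left(240 - 8 \left(- 4 \cdot 22^{2}\right)^{2}\right)} = \frac{1}{708248 - \left(240 - 8 \left(\left(-4\right) 484\right)^{2}\right)} = \frac{1}{708248 - \left(240 - 8 \left(-1936\right)^{2}\right)} = \frac{1}{708248 + \left(-240 + 8 \cdot 3748096\right)} = \frac{1}{708248 + \left(-240 + 29984768\right)} = \frac{1}{708248 + 29984528} = \frac{1}{30692776}$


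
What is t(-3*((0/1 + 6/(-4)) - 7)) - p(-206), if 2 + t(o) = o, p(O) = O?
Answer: 459/2 ≈ 229.50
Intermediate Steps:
t(o) = -2 + o
t(-3*((0/1 + 6/(-4)) - 7)) - p(-206) = (-2 - 3*((0/1 + 6/(-4)) - 7)) - 1*(-206) = (-2 - 3*((0*1 + 6*(-¼)) - 7)) + 206 = (-2 - 3*((0 - 3/2) - 7)) + 206 = (-2 - 3*(-3/2 - 7)) + 206 = (-2 - 3*(-17/2)) + 206 = (-2 + 51/2) + 206 = 47/2 + 206 = 459/2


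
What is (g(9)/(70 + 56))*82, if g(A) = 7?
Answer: 41/9 ≈ 4.5556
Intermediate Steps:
(g(9)/(70 + 56))*82 = (7/(70 + 56))*82 = (7/126)*82 = ((1/126)*7)*82 = (1/18)*82 = 41/9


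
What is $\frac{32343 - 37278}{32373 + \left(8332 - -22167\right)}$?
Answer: $- \frac{4935}{62872} \approx -0.078493$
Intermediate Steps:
$\frac{32343 - 37278}{32373 + \left(8332 - -22167\right)} = - \frac{4935}{32373 + \left(8332 + 22167\right)} = - \frac{4935}{32373 + 30499} = - \frac{4935}{62872}$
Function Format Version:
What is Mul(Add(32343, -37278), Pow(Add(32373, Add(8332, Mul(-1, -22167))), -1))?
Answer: Rational(-4935, 62872) ≈ -0.078493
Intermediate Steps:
Mul(Add(32343, -37278), Pow(Add(32373, Add(8332, Mul(-1, -22167))), -1)) = Mul(-4935, Pow(Add(32373, Add(8332, 22167)), -1)) = Mul(-4935, Pow(Add(32373, 30499), -1)) = Mul(-4935, Pow(62872, -1)) = Mul(-4935, Rational(1, 62872)) = Rational(-4935, 62872)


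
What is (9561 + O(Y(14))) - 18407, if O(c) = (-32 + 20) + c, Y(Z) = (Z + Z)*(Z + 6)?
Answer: -8298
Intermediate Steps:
Y(Z) = 2*Z*(6 + Z) (Y(Z) = (2*Z)*(6 + Z) = 2*Z*(6 + Z))
O(c) = -12 + c
(9561 + O(Y(14))) - 18407 = (9561 + (-12 + 2*14*(6 + 14))) - 18407 = (9561 + (-12 + 2*14*20)) - 18407 = (9561 + (-12 + 560)) - 18407 = (9561 + 548) - 18407 = 10109 - 18407 = -8298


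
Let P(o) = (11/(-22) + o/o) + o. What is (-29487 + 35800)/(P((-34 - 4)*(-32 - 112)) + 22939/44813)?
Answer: 565808938/490524163 ≈ 1.1535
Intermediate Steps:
P(o) = ½ + o (P(o) = (11*(-1/22) + 1) + o = (-½ + 1) + o = ½ + o)
(-29487 + 35800)/(P((-34 - 4)*(-32 - 112)) + 22939/44813) = (-29487 + 35800)/((½ + (-34 - 4)*(-32 - 112)) + 22939/44813) = 6313/((½ - 38*(-144)) + 22939*(1/44813)) = 6313/((½ + 5472) + 22939/44813) = 6313/(10945/2 + 22939/44813) = 6313/(490524163/89626) = 6313*(89626/490524163) = 565808938/490524163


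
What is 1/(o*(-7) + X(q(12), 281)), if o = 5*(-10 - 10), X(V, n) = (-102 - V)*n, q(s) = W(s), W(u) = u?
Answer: -1/31334 ≈ -3.1914e-5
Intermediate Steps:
q(s) = s
X(V, n) = n*(-102 - V)
o = -100 (o = 5*(-20) = -100)
1/(o*(-7) + X(q(12), 281)) = 1/(-100*(-7) - 1*281*(102 + 12)) = 1/(700 - 1*281*114) = 1/(700 - 32034) = 1/(-31334) = -1/31334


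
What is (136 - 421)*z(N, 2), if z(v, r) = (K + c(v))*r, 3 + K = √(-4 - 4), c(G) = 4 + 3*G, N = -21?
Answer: 35340 - 1140*I*√2 ≈ 35340.0 - 1612.2*I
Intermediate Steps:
K = -3 + 2*I*√2 (K = -3 + √(-4 - 4) = -3 + √(-8) = -3 + 2*I*√2 ≈ -3.0 + 2.8284*I)
z(v, r) = r*(1 + 3*v + 2*I*√2) (z(v, r) = ((-3 + 2*I*√2) + (4 + 3*v))*r = (1 + 3*v + 2*I*√2)*r = r*(1 + 3*v + 2*I*√2))
(136 - 421)*z(N, 2) = (136 - 421)*(2*(1 + 3*(-21) + 2*I*√2)) = -570*(1 - 63 + 2*I*√2) = -570*(-62 + 2*I*√2) = -285*(-124 + 4*I*√2) = 35340 - 1140*I*√2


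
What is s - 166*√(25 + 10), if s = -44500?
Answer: -44500 - 166*√35 ≈ -45482.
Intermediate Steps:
s - 166*√(25 + 10) = -44500 - 166*√(25 + 10) = -44500 - 166*√35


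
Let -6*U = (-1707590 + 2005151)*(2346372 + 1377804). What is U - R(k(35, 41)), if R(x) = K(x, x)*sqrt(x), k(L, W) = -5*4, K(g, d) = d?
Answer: -184694922456 + 40*I*sqrt(5) ≈ -1.8469e+11 + 89.443*I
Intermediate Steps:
k(L, W) = -20
U = -184694922456 (U = -(-1707590 + 2005151)*(2346372 + 1377804)/6 = -99187*3724176/2 = -1/6*1108169534736 = -184694922456)
R(x) = x**(3/2) (R(x) = x*sqrt(x) = x**(3/2))
U - R(k(35, 41)) = -184694922456 - (-20)**(3/2) = -184694922456 - (-40)*I*sqrt(5) = -184694922456 + 40*I*sqrt(5)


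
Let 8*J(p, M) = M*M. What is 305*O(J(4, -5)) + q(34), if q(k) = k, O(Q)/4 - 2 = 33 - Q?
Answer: 77843/2 ≈ 38922.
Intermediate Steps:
J(p, M) = M²/8 (J(p, M) = (M*M)/8 = M²/8)
O(Q) = 140 - 4*Q (O(Q) = 8 + 4*(33 - Q) = 8 + (132 - 4*Q) = 140 - 4*Q)
305*O(J(4, -5)) + q(34) = 305*(140 - (-5)²/2) + 34 = 305*(140 - 25/2) + 34 = 305*(255/2) + 34 = 77775/2 + 34 = 77843/2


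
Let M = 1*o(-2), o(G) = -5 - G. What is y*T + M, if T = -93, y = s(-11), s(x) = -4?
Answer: 369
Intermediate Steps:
y = -4
M = -3 (M = 1*(-5 - 1*(-2)) = 1*(-5 + 2) = 1*(-3) = -3)
y*T + M = -4*(-93) - 3 = 372 - 3 = 369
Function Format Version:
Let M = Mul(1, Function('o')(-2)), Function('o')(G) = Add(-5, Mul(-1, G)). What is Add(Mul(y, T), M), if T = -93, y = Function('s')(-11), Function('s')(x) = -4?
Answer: 369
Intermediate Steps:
y = -4
M = -3 (M = Mul(1, Add(-5, Mul(-1, -2))) = Mul(1, Add(-5, 2)) = Mul(1, -3) = -3)
Add(Mul(y, T), M) = Add(Mul(-4, -93), -3) = Add(372, -3) = 369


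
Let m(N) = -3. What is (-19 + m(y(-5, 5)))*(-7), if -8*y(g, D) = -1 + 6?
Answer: 154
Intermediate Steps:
y(g, D) = -5/8 (y(g, D) = -(-1 + 6)/8 = -1/8*5 = -5/8)
(-19 + m(y(-5, 5)))*(-7) = (-19 - 3)*(-7) = -22*(-7) = 154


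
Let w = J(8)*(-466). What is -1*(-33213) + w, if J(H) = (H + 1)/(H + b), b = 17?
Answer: 826131/25 ≈ 33045.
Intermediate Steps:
J(H) = (1 + H)/(17 + H) (J(H) = (H + 1)/(H + 17) = (1 + H)/(17 + H))
w = -4194/25 (w = ((1 + 8)/(17 + 8))*(-466) = (9/25)*(-466) = -4194/25 ≈ -167.76)
-1*(-33213) + w = -1*(-33213) - 4194/25 = 33213 - 4194/25 = 826131/25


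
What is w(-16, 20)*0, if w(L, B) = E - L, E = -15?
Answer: 0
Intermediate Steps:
w(L, B) = -15 - L
w(-16, 20)*0 = (-15 - 1*(-16))*0 = (-15 + 16)*0 = 1*0 = 0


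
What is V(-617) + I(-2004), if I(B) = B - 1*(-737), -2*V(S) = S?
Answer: -1917/2 ≈ -958.50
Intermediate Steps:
V(S) = -S/2
I(B) = 737 + B (I(B) = B + 737 = 737 + B)
V(-617) + I(-2004) = -1/2*(-617) + (737 - 2004) = 617/2 - 1267 = -1917/2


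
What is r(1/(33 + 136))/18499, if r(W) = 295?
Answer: 295/18499 ≈ 0.015947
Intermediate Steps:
r(1/(33 + 136))/18499 = 295/18499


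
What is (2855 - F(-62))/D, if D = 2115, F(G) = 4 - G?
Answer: 2789/2115 ≈ 1.3187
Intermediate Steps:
(2855 - F(-62))/D = (2855 - (4 - 1*(-62)))/2115 = (2855 - (4 + 62))*(1/2115) = (2855 - 1*66)*(1/2115) = (2855 - 66)*(1/2115) = 2789*(1/2115) = 2789/2115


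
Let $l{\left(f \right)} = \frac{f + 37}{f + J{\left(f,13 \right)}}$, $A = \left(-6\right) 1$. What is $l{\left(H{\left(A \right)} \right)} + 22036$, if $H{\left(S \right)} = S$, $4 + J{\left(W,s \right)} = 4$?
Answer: $\frac{132185}{6} \approx 22031.0$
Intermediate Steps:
$J{\left(W,s \right)} = 0$ ($J{\left(W,s \right)} = -4 + 4 = 0$)
$A = -6$
$l{\left(f \right)} = \frac{37 + f}{f}$ ($l{\left(f \right)} = \frac{f + 37}{f + 0} = \frac{37 + f}{f}$)
$l{\left(H{\left(A \right)} \right)} + 22036 = \frac{37 - 6}{-6} + 22036 = \left(- \frac{1}{6}\right) 31 + 22036 = - \frac{31}{6} + 22036 = \frac{132185}{6}$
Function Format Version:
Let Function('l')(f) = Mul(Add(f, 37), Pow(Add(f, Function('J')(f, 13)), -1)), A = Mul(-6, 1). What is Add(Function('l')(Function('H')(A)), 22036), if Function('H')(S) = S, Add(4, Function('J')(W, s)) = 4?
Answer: Rational(132185, 6) ≈ 22031.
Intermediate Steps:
Function('J')(W, s) = 0 (Function('J')(W, s) = Add(-4, 4) = 0)
A = -6
Function('l')(f) = Mul(Pow(f, -1), Add(37, f)) (Function('l')(f) = Mul(Add(f, 37), Pow(Add(f, 0), -1)) = Mul(Add(37, f), Pow(f, -1)) = Mul(Pow(f, -1), Add(37, f)))
Add(Function('l')(Function('H')(A)), 22036) = Add(Mul(Pow(-6, -1), Add(37, -6)), 22036) = Add(Mul(Rational(-1, 6), 31), 22036) = Add(Rational(-31, 6), 22036) = Rational(132185, 6)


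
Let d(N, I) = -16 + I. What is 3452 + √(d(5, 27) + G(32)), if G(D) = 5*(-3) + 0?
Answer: 3452 + 2*I ≈ 3452.0 + 2.0*I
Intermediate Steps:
G(D) = -15 (G(D) = -15 + 0 = -15)
3452 + √(d(5, 27) + G(32)) = 3452 + √((-16 + 27) - 15) = 3452 + √(11 - 15) = 3452 + √(-4) = 3452 + 2*I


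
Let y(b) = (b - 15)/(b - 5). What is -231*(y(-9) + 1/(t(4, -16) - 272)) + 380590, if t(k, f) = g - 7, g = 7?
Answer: 103412999/272 ≈ 3.8020e+5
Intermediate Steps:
t(k, f) = 0 (t(k, f) = 7 - 7 = 0)
y(b) = (-15 + b)/(-5 + b)
-231*(y(-9) + 1/(t(4, -16) - 272)) + 380590 = -231*((-15 - 9)/(-5 - 9) + 1/(0 - 272)) + 380590 = -231*(-24/(-14) + 1/(-272)) + 380590 = -231*(-1/14*(-24) - 1/272) + 380590 = -231*(12/7 - 1/272) + 380590 = -231*3257/1904 + 380590 = -107481/272 + 380590 = 103412999/272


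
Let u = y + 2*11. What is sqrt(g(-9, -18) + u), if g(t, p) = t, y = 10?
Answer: sqrt(23) ≈ 4.7958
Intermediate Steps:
u = 32 (u = 10 + 2*11 = 10 + 22 = 32)
sqrt(g(-9, -18) + u) = sqrt(-9 + 32) = sqrt(23)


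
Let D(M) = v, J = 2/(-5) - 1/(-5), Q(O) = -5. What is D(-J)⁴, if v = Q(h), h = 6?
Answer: 625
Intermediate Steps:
v = -5
J = -⅕ (J = 2*(-⅕) - 1*(-⅕) = -⅖ + ⅕ = -⅕ ≈ -0.20000)
D(M) = -5
D(-J)⁴ = (-5)⁴ = 625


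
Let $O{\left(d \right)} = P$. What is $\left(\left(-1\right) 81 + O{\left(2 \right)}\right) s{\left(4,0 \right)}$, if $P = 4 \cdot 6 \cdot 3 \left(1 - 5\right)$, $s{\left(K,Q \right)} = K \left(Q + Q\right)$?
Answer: $0$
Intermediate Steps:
$s{\left(K,Q \right)} = 2 K Q$ ($s{\left(K,Q \right)} = K 2 Q = 2 K Q$)
$P = -288$ ($P = 24 \cdot 3 \left(-4\right) = 72 \left(-4\right) = -288$)
$O{\left(d \right)} = -288$
$\left(\left(-1\right) 81 + O{\left(2 \right)}\right) s{\left(4,0 \right)} = \left(\left(-1\right) 81 - 288\right) 2 \cdot 4 \cdot 0 = \left(-81 - 288\right) 0 = \left(-369\right) 0 = 0$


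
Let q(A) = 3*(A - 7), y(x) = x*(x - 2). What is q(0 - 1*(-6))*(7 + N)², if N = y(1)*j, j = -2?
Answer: -243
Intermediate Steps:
y(x) = x*(-2 + x)
N = 2 (N = (1*(-2 + 1))*(-2) = (1*(-1))*(-2) = -1*(-2) = 2)
q(A) = -21 + 3*A (q(A) = 3*(-7 + A) = -21 + 3*A)
q(0 - 1*(-6))*(7 + N)² = (-21 + 3*(0 - 1*(-6)))*(7 + 2)² = (-21 + 3*(0 + 6))*9² = (-21 + 3*6)*81 = (-21 + 18)*81 = -3*81 = -243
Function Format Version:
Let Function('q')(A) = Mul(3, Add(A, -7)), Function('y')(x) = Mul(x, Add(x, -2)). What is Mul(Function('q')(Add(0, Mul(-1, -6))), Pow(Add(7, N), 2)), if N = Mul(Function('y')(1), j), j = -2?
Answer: -243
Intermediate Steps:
Function('y')(x) = Mul(x, Add(-2, x))
N = 2 (N = Mul(Mul(1, Add(-2, 1)), -2) = Mul(Mul(1, -1), -2) = Mul(-1, -2) = 2)
Function('q')(A) = Add(-21, Mul(3, A)) (Function('q')(A) = Mul(3, Add(-7, A)) = Add(-21, Mul(3, A)))
Mul(Function('q')(Add(0, Mul(-1, -6))), Pow(Add(7, N), 2)) = Mul(Add(-21, Mul(3, Add(0, Mul(-1, -6)))), Pow(Add(7, 2), 2)) = Mul(Add(-21, Mul(3, Add(0, 6))), Pow(9, 2)) = Mul(Add(-21, Mul(3, 6)), 81) = Mul(Add(-21, 18), 81) = Mul(-3, 81) = -243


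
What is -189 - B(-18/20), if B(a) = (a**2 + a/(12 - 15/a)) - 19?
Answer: -183587/1075 ≈ -170.78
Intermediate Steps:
B(a) = -19 + a**2 + a/(12 - 15/a) (B(a) = (a**2 + a/(12 - 15/a)) - 19 = -19 + a**2 + a/(12 - 15/a))
-189 - B(-18/20) = -189 - (285 - (-4104)/20 - 14*(-18/20)**2 + 12*(-18/20)**3)/(3*(-5 + 4*(-18/20))) = -189 - (285 - (-4104)/20 - 14*(-18*1/20)**2 + 12*(-18*1/20)**3)/(3*(-5 + 4*(-18*1/20))) = -189 - (285 - 228*(-9/10) - 14*(-9/10)**2 + 12*(-9/10)**3)/(3*(-5 + 4*(-9/10))) = -189 - (285 + 1026/5 - 14*81/100 + 12*(-729/1000))/(3*(-5 - 18/5)) = -189 - (285 + 1026/5 - 567/50 - 2187/250)/(3*(-43/5)) = -189 - (-5)*58764/(3*43*125) = -189 - 1*(-19588/1075) = -189 + 19588/1075 = -183587/1075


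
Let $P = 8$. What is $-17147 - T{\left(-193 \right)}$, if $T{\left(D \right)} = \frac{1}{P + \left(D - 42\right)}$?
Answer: $- \frac{3892368}{227} \approx -17147.0$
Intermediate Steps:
$T{\left(D \right)} = \frac{1}{-34 + D}$ ($T{\left(D \right)} = \frac{1}{8 + \left(D - 42\right)} = \frac{1}{8 + \left(-42 + D\right)} = \frac{1}{-34 + D}$)
$-17147 - T{\left(-193 \right)} = -17147 - \frac{1}{-34 - 193} = -17147 - \frac{1}{-227} = -17147 - - \frac{1}{227} = -17147 + \frac{1}{227} = - \frac{3892368}{227}$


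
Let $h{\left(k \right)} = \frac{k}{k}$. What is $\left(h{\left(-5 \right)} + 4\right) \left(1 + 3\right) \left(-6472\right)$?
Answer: $-129440$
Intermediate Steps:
$h{\left(k \right)} = 1$
$\left(h{\left(-5 \right)} + 4\right) \left(1 + 3\right) \left(-6472\right) = \left(1 + 4\right) \left(1 + 3\right) \left(-6472\right) = 5 \cdot 4 \left(-6472\right) = 20 \left(-6472\right) = -129440$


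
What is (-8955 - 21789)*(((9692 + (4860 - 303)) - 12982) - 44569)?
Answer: 1331276688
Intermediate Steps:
(-8955 - 21789)*(((9692 + (4860 - 303)) - 12982) - 44569) = -30744*(((9692 + 4557) - 12982) - 44569) = -30744*((14249 - 12982) - 44569) = -30744*(1267 - 44569) = -30744*(-43302) = 1331276688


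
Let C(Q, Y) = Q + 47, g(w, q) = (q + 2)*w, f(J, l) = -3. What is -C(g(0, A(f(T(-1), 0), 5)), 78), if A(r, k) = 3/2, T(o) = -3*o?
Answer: -47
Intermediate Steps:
A(r, k) = 3/2 (A(r, k) = 3*(1/2) = 3/2)
g(w, q) = w*(2 + q) (g(w, q) = (2 + q)*w = w*(2 + q))
C(Q, Y) = 47 + Q
-C(g(0, A(f(T(-1), 0), 5)), 78) = -(47 + 0*(2 + 3/2)) = -(47 + 0*(7/2)) = -(47 + 0) = -1*47 = -47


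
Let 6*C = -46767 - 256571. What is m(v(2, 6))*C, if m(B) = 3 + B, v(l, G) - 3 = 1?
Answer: -1061683/3 ≈ -3.5389e+5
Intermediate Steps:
v(l, G) = 4 (v(l, G) = 3 + 1 = 4)
C = -151669/3 (C = (-46767 - 256571)/6 = (⅙)*(-303338) = -151669/3 ≈ -50556.)
m(v(2, 6))*C = (3 + 4)*(-151669/3) = 7*(-151669/3) = -1061683/3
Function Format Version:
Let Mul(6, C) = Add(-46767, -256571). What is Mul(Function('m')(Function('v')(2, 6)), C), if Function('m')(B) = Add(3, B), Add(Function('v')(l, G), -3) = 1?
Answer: Rational(-1061683, 3) ≈ -3.5389e+5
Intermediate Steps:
Function('v')(l, G) = 4 (Function('v')(l, G) = Add(3, 1) = 4)
C = Rational(-151669, 3) (C = Mul(Rational(1, 6), Add(-46767, -256571)) = Mul(Rational(1, 6), -303338) = Rational(-151669, 3) ≈ -50556.)
Mul(Function('m')(Function('v')(2, 6)), C) = Mul(Add(3, 4), Rational(-151669, 3)) = Mul(7, Rational(-151669, 3)) = Rational(-1061683, 3)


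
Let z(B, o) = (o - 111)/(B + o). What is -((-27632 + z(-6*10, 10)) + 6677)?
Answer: 1047649/50 ≈ 20953.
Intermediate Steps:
z(B, o) = (-111 + o)/(B + o)
-((-27632 + z(-6*10, 10)) + 6677) = -((-27632 + (-111 + 10)/(-6*10 + 10)) + 6677) = -((-27632 - 101/(-60 + 10)) + 6677) = -((-27632 - 101/(-50)) + 6677) = -((-27632 - 1/50*(-101)) + 6677) = -((-27632 + 101/50) + 6677) = -(-1381499/50 + 6677) = -1*(-1047649/50) = 1047649/50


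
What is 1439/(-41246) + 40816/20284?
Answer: 413577015/209158466 ≈ 1.9773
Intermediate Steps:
1439/(-41246) + 40816/20284 = 1439*(-1/41246) + 40816*(1/20284) = -1439/41246 + 10204/5071 = 413577015/209158466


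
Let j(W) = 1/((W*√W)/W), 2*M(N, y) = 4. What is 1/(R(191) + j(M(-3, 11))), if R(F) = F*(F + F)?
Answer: 145924/10646906887 - √2/10646906887 ≈ 1.3706e-5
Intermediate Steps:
M(N, y) = 2 (M(N, y) = (½)*4 = 2)
j(W) = W^(-½) (j(W) = 1/(W^(3/2)/W) = 1/(√W) = W^(-½))
R(F) = 2*F² (R(F) = F*(2*F) = 2*F²)
1/(R(191) + j(M(-3, 11))) = 1/(2*191² + 2^(-½)) = 1/(2*36481 + √2/2) = 1/(72962 + √2/2)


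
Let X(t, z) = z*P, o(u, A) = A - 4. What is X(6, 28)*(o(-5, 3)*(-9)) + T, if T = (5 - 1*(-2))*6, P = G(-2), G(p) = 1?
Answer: 294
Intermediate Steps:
P = 1
o(u, A) = -4 + A
X(t, z) = z (X(t, z) = z*1 = z)
T = 42 (T = (5 + 2)*6 = 7*6 = 42)
X(6, 28)*(o(-5, 3)*(-9)) + T = 28*((-4 + 3)*(-9)) + 42 = 28*(-1*(-9)) + 42 = 28*9 + 42 = 252 + 42 = 294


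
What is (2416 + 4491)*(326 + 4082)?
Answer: 30446056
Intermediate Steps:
(2416 + 4491)*(326 + 4082) = 6907*4408 = 30446056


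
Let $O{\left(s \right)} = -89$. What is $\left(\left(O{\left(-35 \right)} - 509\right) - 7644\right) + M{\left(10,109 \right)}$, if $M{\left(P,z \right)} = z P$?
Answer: $-7152$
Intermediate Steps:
$M{\left(P,z \right)} = P z$
$\left(\left(O{\left(-35 \right)} - 509\right) - 7644\right) + M{\left(10,109 \right)} = \left(\left(-89 - 509\right) - 7644\right) + 10 \cdot 109 = \left(-598 - 7644\right) + 1090 = -8242 + 1090 = -7152$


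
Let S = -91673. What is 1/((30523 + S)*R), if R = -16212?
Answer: 1/991363800 ≈ 1.0087e-9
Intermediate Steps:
1/((30523 + S)*R) = 1/((30523 - 91673)*(-16212)) = -1/16212/(-61150) = -1/61150*(-1/16212) = 1/991363800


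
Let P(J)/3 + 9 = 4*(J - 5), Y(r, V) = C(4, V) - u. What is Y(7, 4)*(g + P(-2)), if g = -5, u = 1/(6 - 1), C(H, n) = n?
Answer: -2204/5 ≈ -440.80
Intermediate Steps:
u = ⅕ (u = 1/5 = ⅕ ≈ 0.20000)
Y(r, V) = -⅕ + V (Y(r, V) = V - 1*⅕ = V - ⅕ = -⅕ + V)
P(J) = -87 + 12*J (P(J) = -27 + 3*(4*(J - 5)) = -27 + 3*(4*(-5 + J)) = -27 + 3*(-20 + 4*J) = -27 + (-60 + 12*J) = -87 + 12*J)
Y(7, 4)*(g + P(-2)) = (-⅕ + 4)*(-5 + (-87 + 12*(-2))) = 19*(-5 + (-87 - 24))/5 = 19*(-5 - 111)/5 = (19/5)*(-116) = -2204/5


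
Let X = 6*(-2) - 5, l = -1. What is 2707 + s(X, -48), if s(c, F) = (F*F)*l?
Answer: 403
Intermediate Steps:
X = -17 (X = -12 - 5 = -17)
s(c, F) = -F² (s(c, F) = (F*F)*(-1) = F²*(-1) = -F²)
2707 + s(X, -48) = 2707 - 1*(-48)² = 2707 - 1*2304 = 2707 - 2304 = 403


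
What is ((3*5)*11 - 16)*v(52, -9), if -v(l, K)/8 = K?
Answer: 10728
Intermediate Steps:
v(l, K) = -8*K
((3*5)*11 - 16)*v(52, -9) = ((3*5)*11 - 16)*(-8*(-9)) = (15*11 - 16)*72 = (165 - 16)*72 = 149*72 = 10728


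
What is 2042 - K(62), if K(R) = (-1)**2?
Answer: 2041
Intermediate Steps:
K(R) = 1
2042 - K(62) = 2042 - 1*1 = 2042 - 1 = 2041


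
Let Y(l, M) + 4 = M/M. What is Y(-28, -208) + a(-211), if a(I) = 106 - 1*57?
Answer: 46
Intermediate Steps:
a(I) = 49 (a(I) = 106 - 57 = 49)
Y(l, M) = -3 (Y(l, M) = -4 + M/M = -4 + 1 = -3)
Y(-28, -208) + a(-211) = -3 + 49 = 46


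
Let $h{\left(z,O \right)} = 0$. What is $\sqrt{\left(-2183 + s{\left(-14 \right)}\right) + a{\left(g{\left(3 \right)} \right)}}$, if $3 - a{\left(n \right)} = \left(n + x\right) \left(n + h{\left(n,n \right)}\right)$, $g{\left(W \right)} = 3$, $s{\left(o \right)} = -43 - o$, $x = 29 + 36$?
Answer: $i \sqrt{2413} \approx 49.122 i$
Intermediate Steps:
$x = 65$
$a{\left(n \right)} = 3 - n \left(65 + n\right)$ ($a{\left(n \right)} = 3 - \left(n + 65\right) \left(n + 0\right) = 3 - \left(65 + n\right) n = 3 - n \left(65 + n\right)$)
$\sqrt{\left(-2183 + s{\left(-14 \right)}\right) + a{\left(g{\left(3 \right)} \right)}} = \sqrt{\left(-2183 - 29\right) - 201} = \sqrt{-2212 - 201} = \sqrt{-2413} = i \sqrt{2413}$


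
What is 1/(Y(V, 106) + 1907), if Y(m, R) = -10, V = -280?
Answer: 1/1897 ≈ 0.00052715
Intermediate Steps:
1/(Y(V, 106) + 1907) = 1/(-10 + 1907) = 1/1897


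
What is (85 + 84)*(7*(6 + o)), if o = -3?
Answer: 3549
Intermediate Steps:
(85 + 84)*(7*(6 + o)) = (85 + 84)*(7*(6 - 3)) = 169*(7*3) = 169*21 = 3549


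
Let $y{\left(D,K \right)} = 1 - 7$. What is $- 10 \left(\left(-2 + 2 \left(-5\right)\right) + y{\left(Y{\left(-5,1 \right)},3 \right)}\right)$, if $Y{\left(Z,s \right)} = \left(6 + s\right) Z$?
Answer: $180$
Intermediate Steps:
$Y{\left(Z,s \right)} = Z \left(6 + s\right)$
$y{\left(D,K \right)} = -6$ ($y{\left(D,K \right)} = 1 - 7 = -6$)
$- 10 \left(\left(-2 + 2 \left(-5\right)\right) + y{\left(Y{\left(-5,1 \right)},3 \right)}\right) = - 10 \left(\left(-2 + 2 \left(-5\right)\right) - 6\right) = - 10 \left(\left(-2 - 10\right) - 6\right) = - 10 \left(-12 - 6\right) = \left(-10\right) \left(-18\right) = 180$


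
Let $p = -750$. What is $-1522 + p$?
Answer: $-2272$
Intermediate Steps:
$-1522 + p = -1522 - 750 = -2272$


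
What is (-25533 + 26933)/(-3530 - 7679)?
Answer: -1400/11209 ≈ -0.12490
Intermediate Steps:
(-25533 + 26933)/(-3530 - 7679) = 1400/(-11209) = 1400*(-1/11209) = -1400/11209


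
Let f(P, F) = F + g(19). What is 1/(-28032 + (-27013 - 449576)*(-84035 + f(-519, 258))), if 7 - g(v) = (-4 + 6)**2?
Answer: 1/39925738854 ≈ 2.5046e-11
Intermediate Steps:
g(v) = 3 (g(v) = 7 - (-4 + 6)**2 = 7 - 1*2**2 = 7 - 1*4 = 7 - 4 = 3)
f(P, F) = 3 + F (f(P, F) = F + 3 = 3 + F)
1/(-28032 + (-27013 - 449576)*(-84035 + f(-519, 258))) = 1/(-28032 + (-27013 - 449576)*(-84035 + (3 + 258))) = 1/(-28032 - 476589*(-84035 + 261)) = 1/(-28032 - 476589*(-83774)) = 1/(-28032 + 39925766886) = 1/39925738854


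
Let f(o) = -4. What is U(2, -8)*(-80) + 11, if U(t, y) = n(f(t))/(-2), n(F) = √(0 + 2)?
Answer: 11 + 40*√2 ≈ 67.569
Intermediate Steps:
n(F) = √2
U(t, y) = -√2/2 (U(t, y) = √2/(-2) = √2*(-½) = -√2/2)
U(2, -8)*(-80) + 11 = -√2/2*(-80) + 11 = 40*√2 + 11 = 11 + 40*√2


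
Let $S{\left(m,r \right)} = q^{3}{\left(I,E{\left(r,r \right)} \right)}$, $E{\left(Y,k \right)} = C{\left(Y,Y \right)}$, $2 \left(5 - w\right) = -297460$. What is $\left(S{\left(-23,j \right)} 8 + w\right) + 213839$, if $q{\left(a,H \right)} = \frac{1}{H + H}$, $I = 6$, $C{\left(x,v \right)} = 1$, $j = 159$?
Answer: $362575$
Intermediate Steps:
$w = 148735$ ($w = 5 - -148730 = 5 + 148730 = 148735$)
$E{\left(Y,k \right)} = 1$
$q{\left(a,H \right)} = \frac{1}{2 H}$
$S{\left(m,r \right)} = \frac{1}{8}$ ($S{\left(m,r \right)} = \left(\frac{1}{2 \cdot 1}\right)^{3} = \left(\frac{1}{2} \cdot 1\right)^{3} = \left(\frac{1}{2}\right)^{3} = \frac{1}{8}$)
$\left(S{\left(-23,j \right)} 8 + w\right) + 213839 = \left(\frac{1}{8} \cdot 8 + 148735\right) + 213839 = \left(1 + 148735\right) + 213839 = 148736 + 213839 = 362575$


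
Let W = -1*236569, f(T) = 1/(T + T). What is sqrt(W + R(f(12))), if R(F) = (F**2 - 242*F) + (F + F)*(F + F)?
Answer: I*sqrt(136269547)/24 ≈ 486.39*I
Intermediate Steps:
f(T) = 1/(2*T)
W = -236569
R(F) = -242*F + 5*F**2 (R(F) = (F**2 - 242*F) + (2*F)*(2*F) = (F**2 - 242*F) + 4*F**2 = -242*F + 5*F**2)
sqrt(W + R(f(12))) = sqrt(-236569 + ((1/2)/12)*(-242 + 5*((1/2)/12))) = sqrt(-236569 + ((1/2)*(1/12))*(-242 + 5*((1/2)*(1/12)))) = sqrt(-236569 + (-242 + 5*(1/24))/24) = sqrt(-236569 + (-242 + 5/24)/24) = sqrt(-236569 + (1/24)*(-5803/24)) = sqrt(-236569 - 5803/576) = sqrt(-136269547/576) = I*sqrt(136269547)/24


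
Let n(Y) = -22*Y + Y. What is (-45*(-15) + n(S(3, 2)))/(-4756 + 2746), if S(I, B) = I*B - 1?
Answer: -19/67 ≈ -0.28358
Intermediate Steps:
S(I, B) = -1 + B*I (S(I, B) = B*I - 1 = -1 + B*I)
n(Y) = -21*Y
(-45*(-15) + n(S(3, 2)))/(-4756 + 2746) = (-45*(-15) - 21*(-1 + 2*3))/(-4756 + 2746) = (675 - 21*(-1 + 6))/(-2010) = (675 - 21*5)*(-1/2010) = (675 - 105)*(-1/2010) = 570*(-1/2010) = -19/67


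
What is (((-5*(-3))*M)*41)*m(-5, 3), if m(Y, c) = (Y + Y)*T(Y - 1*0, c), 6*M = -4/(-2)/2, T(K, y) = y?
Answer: -3075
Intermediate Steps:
M = 1/6 (M = (-4/(-2)/2)/6 = (-4*(-1/2)*(1/2))/6 = (2*(1/2))/6 = (1/6)*1 = 1/6 ≈ 0.16667)
m(Y, c) = 2*Y*c (m(Y, c) = (Y + Y)*c = (2*Y)*c = 2*Y*c)
(((-5*(-3))*M)*41)*m(-5, 3) = ((-5*(-3)*(1/6))*41)*(2*(-5)*3) = ((15*(1/6))*41)*(-30) = ((5/2)*41)*(-30) = (205/2)*(-30) = -3075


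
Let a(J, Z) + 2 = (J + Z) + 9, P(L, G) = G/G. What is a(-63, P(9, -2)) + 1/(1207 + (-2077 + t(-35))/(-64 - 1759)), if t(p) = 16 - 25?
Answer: -121132762/2202447 ≈ -54.999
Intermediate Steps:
P(L, G) = 1
t(p) = -9
a(J, Z) = 7 + J + Z (a(J, Z) = -2 + ((J + Z) + 9) = -2 + (9 + J + Z) = 7 + J + Z)
a(-63, P(9, -2)) + 1/(1207 + (-2077 + t(-35))/(-64 - 1759)) = (7 - 63 + 1) + 1/(1207 + (-2077 - 9)/(-64 - 1759)) = -55 + 1/(1207 - 2086/(-1823)) = -55 + 1/(1207 - 2086*(-1/1823)) = -55 + 1/(1207 + 2086/1823) = -55 + 1/(2202447/1823) = -55 + 1823/2202447 = -121132762/2202447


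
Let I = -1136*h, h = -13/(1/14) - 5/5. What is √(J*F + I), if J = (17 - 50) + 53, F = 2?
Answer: 2*√51982 ≈ 455.99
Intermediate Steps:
J = 20 (J = -33 + 53 = 20)
h = -183 (h = -13/1/14 - 5*⅕ = -13*14 - 1 = -182 - 1 = -183)
I = 207888 (I = -1136*(-183) = 207888)
√(J*F + I) = √(20*2 + 207888) = √(40 + 207888) = √207928 = 2*√51982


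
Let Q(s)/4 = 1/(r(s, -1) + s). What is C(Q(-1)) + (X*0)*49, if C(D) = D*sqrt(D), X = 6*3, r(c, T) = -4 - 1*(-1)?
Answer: -I ≈ -1.0*I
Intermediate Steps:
r(c, T) = -3 (r(c, T) = -4 + 1 = -3)
X = 18
Q(s) = 4/(-3 + s)
C(D) = D**(3/2)
C(Q(-1)) + (X*0)*49 = (4/(-3 - 1))**(3/2) + (18*0)*49 = (4/(-4))**(3/2) + 0*49 = (4*(-1/4))**(3/2) + 0 = (-1)**(3/2) + 0 = -I + 0 = -I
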